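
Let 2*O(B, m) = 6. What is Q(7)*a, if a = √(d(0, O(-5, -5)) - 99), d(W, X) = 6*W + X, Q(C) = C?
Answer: 28*I*√6 ≈ 68.586*I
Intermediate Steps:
O(B, m) = 3 (O(B, m) = (½)*6 = 3)
d(W, X) = X + 6*W
a = 4*I*√6 (a = √((3 + 6*0) - 99) = √((3 + 0) - 99) = √(3 - 99) = √(-96) = 4*I*√6 ≈ 9.798*I)
Q(7)*a = 7*(4*I*√6) = 28*I*√6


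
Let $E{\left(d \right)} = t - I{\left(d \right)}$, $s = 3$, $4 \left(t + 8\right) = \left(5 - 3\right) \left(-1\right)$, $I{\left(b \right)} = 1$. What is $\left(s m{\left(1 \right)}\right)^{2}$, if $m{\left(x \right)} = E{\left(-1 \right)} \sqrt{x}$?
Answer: $\frac{3249}{4} \approx 812.25$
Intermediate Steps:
$t = - \frac{17}{2}$ ($t = -8 + \frac{\left(5 - 3\right) \left(-1\right)}{4} = -8 + \frac{2 \left(-1\right)}{4} = -8 + \frac{1}{4} \left(-2\right) = -8 - \frac{1}{2} = - \frac{17}{2} \approx -8.5$)
$E{\left(d \right)} = - \frac{19}{2}$ ($E{\left(d \right)} = - \frac{17}{2} - 1 = - \frac{19}{2}$)
$m{\left(x \right)} = - \frac{19 \sqrt{x}}{2}$
$\left(s m{\left(1 \right)}\right)^{2} = \left(3 \left(- \frac{19 \sqrt{1}}{2}\right)\right)^{2} = \left(3 \left(\left(- \frac{19}{2}\right) 1\right)\right)^{2} = \left(3 \left(- \frac{19}{2}\right)\right)^{2} = \left(- \frac{57}{2}\right)^{2} = \frac{3249}{4}$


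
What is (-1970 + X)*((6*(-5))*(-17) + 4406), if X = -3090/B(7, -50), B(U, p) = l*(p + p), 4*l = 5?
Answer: -239074912/25 ≈ -9.5630e+6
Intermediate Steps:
l = 5/4 (l = (¼)*5 = 5/4 ≈ 1.2500)
B(U, p) = 5*p/2 (B(U, p) = 5*(p + p)/4 = 5*(2*p)/4 = 5*p/2)
X = 618/25 (X = -3090/((5/2)*(-50)) = -3090/(-125) = -3090*(-1/125) = 618/25 ≈ 24.720)
(-1970 + X)*((6*(-5))*(-17) + 4406) = (-1970 + 618/25)*((6*(-5))*(-17) + 4406) = -48632*(-30*(-17) + 4406)/25 = -48632*(510 + 4406)/25 = -48632/25*4916 = -239074912/25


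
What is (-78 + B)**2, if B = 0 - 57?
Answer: 18225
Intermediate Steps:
B = -57
(-78 + B)**2 = (-78 - 57)**2 = (-135)**2 = 18225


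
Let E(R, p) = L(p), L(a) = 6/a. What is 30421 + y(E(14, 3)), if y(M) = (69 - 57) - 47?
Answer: 30386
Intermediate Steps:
E(R, p) = 6/p
y(M) = -35 (y(M) = 12 - 47 = -35)
30421 + y(E(14, 3)) = 30421 - 35 = 30386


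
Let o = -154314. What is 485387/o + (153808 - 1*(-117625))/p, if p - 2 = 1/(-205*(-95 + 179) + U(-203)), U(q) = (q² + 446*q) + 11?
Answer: 2786940217252531/20535335550 ≈ 1.3571e+5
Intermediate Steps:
U(q) = 11 + q² + 446*q
p = 133075/66538 (p = 2 + 1/(-205*(-95 + 179) + (11 + (-203)² + 446*(-203))) = 2 + 1/(-205*84 + (11 + 41209 - 90538)) = 2 + 1/(-17220 - 49318) = 2 + 1/(-66538) = 2 - 1/66538 = 133075/66538 ≈ 2.0000)
485387/o + (153808 - 1*(-117625))/p = 485387/(-154314) + (153808 - 1*(-117625))/(133075/66538) = 485387*(-1/154314) + (153808 + 117625)*(66538/133075) = -485387/154314 + 271433*(66538/133075) = -485387/154314 + 18060608954/133075 = 2786940217252531/20535335550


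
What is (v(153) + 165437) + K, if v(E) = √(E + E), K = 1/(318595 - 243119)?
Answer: 12486523013/75476 + 3*√34 ≈ 1.6545e+5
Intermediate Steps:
K = 1/75476 ≈ 1.3249e-5
v(E) = √2*√E (v(E) = √(2*E) = √2*√E)
(v(153) + 165437) + K = (√2*√153 + 165437) + 1/75476 = (√2*(3*√17) + 165437) + 1/75476 = (3*√34 + 165437) + 1/75476 = (165437 + 3*√34) + 1/75476 = 12486523013/75476 + 3*√34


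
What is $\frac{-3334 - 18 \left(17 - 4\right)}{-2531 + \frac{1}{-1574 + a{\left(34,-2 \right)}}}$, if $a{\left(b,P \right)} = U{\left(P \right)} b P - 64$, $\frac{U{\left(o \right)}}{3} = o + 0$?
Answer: $\frac{4388640}{3113131} \approx 1.4097$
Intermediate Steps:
$U{\left(o \right)} = 3 o$ ($U{\left(o \right)} = 3 \left(o + 0\right) = 3 o$)
$a{\left(b,P \right)} = -64 + 3 b P^{2}$ ($a{\left(b,P \right)} = 3 P b P - 64 = 3 b P^{2} - 64 = -64 + 3 b P^{2}$)
$\frac{-3334 - 18 \left(17 - 4\right)}{-2531 + \frac{1}{-1574 + a{\left(34,-2 \right)}}} = \frac{-3334 - 18 \left(17 - 4\right)}{-2531 + \frac{1}{-1574 - \left(64 - 102 \left(-2\right)^{2}\right)}} = \frac{-3334 - 234}{-2531 + \frac{1}{-1574 - \left(64 - 408\right)}} = \frac{-3334 - 234}{-2531 + \frac{1}{-1574 + \left(-64 + 408\right)}} = - \frac{3568}{-2531 + \frac{1}{-1574 + 344}} = - \frac{3568}{-2531 + \frac{1}{-1230}} = - \frac{3568}{-2531 - \frac{1}{1230}} = - \frac{3568}{- \frac{3113131}{1230}} = \left(-3568\right) \left(- \frac{1230}{3113131}\right) = \frac{4388640}{3113131}$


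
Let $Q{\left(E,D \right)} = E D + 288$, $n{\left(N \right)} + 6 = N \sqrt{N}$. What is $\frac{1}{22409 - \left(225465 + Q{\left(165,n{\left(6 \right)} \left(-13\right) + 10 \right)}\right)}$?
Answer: $- \frac{27233}{5808862637} - \frac{6435 \sqrt{6}}{23235450548} \approx -5.3666 \cdot 10^{-6}$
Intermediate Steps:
$n{\left(N \right)} = -6 + N^{\frac{3}{2}}$ ($n{\left(N \right)} = -6 + N \sqrt{N} = -6 + N^{\frac{3}{2}}$)
$Q{\left(E,D \right)} = 288 + D E$ ($Q{\left(E,D \right)} = D E + 288 = 288 + D E$)
$\frac{1}{22409 - \left(225465 + Q{\left(165,n{\left(6 \right)} \left(-13\right) + 10 \right)}\right)} = \frac{1}{22409 - \left(225753 + \left(\left(-6 + 6^{\frac{3}{2}}\right) \left(-13\right) + 10\right) 165\right)} = \frac{1}{22409 - \left(225753 + \left(\left(-6 + 6 \sqrt{6}\right) \left(-13\right) + 10\right) 165\right)} = \frac{1}{22409 - \left(225753 + \left(\left(78 - 78 \sqrt{6}\right) + 10\right) 165\right)} = \frac{1}{22409 - \left(225753 + \left(88 - 78 \sqrt{6}\right) 165\right)} = \frac{1}{22409 - \left(240273 - 12870 \sqrt{6}\right)} = \frac{1}{-217864 + 12870 \sqrt{6}}$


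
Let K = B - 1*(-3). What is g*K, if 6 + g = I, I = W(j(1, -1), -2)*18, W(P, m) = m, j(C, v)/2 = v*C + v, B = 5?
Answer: -336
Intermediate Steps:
j(C, v) = 2*v + 2*C*v (j(C, v) = 2*(v*C + v) = 2*(C*v + v) = 2*(v + C*v) = 2*v + 2*C*v)
I = -36 (I = -2*18 = -36)
K = 8 (K = 5 - 1*(-3) = 5 + 3 = 8)
g = -42 (g = -6 - 36 = -42)
g*K = -42*8 = -336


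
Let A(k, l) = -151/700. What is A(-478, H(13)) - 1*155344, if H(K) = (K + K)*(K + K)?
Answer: -108740951/700 ≈ -1.5534e+5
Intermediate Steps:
H(K) = 4*K**2 (H(K) = (2*K)*(2*K) = 4*K**2)
A(k, l) = -151/700 (A(k, l) = -151*1/700 = -151/700)
A(-478, H(13)) - 1*155344 = -151/700 - 1*155344 = -151/700 - 155344 = -108740951/700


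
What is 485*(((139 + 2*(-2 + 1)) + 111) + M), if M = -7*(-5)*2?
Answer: 154230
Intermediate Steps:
M = 70 (M = 35*2 = 70)
485*(((139 + 2*(-2 + 1)) + 111) + M) = 485*(((139 + 2*(-2 + 1)) + 111) + 70) = 485*(((139 + 2*(-1)) + 111) + 70) = 485*(((139 - 2) + 111) + 70) = 485*((137 + 111) + 70) = 485*(248 + 70) = 485*318 = 154230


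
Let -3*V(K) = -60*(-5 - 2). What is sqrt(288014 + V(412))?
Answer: 9*sqrt(3554) ≈ 536.54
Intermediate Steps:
V(K) = -140 (V(K) = -(-20)*(-5 - 2) = -(-20)*(-7) = -1/3*420 = -140)
sqrt(288014 + V(412)) = sqrt(288014 - 140) = sqrt(287874) = 9*sqrt(3554)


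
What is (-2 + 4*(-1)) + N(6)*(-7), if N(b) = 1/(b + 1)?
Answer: -7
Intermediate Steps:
N(b) = 1/(1 + b)
(-2 + 4*(-1)) + N(6)*(-7) = (-2 + 4*(-1)) - 7/(1 + 6) = (-2 - 4) - 7/7 = -6 + (1/7)*(-7) = -6 - 1 = -7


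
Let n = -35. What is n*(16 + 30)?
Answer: -1610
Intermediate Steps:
n*(16 + 30) = -35*(16 + 30) = -35*46 = -1610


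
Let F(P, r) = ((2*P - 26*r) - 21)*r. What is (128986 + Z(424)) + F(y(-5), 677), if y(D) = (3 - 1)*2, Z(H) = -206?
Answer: -11796575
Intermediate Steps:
y(D) = 4 (y(D) = 2*2 = 4)
F(P, r) = r*(-21 - 26*r + 2*P) (F(P, r) = ((-26*r + 2*P) - 21)*r = (-21 - 26*r + 2*P)*r = r*(-21 - 26*r + 2*P))
(128986 + Z(424)) + F(y(-5), 677) = (128986 - 206) + 677*(-21 - 26*677 + 2*4) = 128780 + 677*(-21 - 17602 + 8) = 128780 + 677*(-17615) = 128780 - 11925355 = -11796575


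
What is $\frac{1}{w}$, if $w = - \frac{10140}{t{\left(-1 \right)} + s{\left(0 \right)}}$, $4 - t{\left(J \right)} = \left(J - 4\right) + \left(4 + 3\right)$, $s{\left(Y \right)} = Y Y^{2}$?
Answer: $- \frac{1}{5070} \approx -0.00019724$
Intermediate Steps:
$s{\left(Y \right)} = Y^{3}$
$t{\left(J \right)} = 1 - J$ ($t{\left(J \right)} = 4 - \left(\left(J - 4\right) + \left(4 + 3\right)\right) = 4 - \left(\left(-4 + J\right) + 7\right) = 4 - \left(3 + J\right) = 1 - J$)
$w = -5070$ ($w = - \frac{10140}{\left(1 - -1\right) + 0^{3}} = - \frac{10140}{\left(1 + 1\right) + 0} = - \frac{10140}{2 + 0} = - \frac{10140}{2} = \left(-10140\right) \frac{1}{2} = -5070$)
$\frac{1}{w} = \frac{1}{-5070} = - \frac{1}{5070}$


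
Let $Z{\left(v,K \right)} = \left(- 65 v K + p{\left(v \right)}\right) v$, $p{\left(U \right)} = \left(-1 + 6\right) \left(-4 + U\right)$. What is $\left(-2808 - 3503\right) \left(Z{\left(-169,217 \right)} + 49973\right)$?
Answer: $2541166730317$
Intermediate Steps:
$p{\left(U \right)} = -20 + 5 U$ ($p{\left(U \right)} = 5 \left(-4 + U\right) = -20 + 5 U$)
$Z{\left(v,K \right)} = v \left(-20 + 5 v - 65 K v\right)$ ($Z{\left(v,K \right)} = \left(- 65 v K + \left(-20 + 5 v\right)\right) v = \left(- 65 K v + \left(-20 + 5 v\right)\right) v = \left(-20 + 5 v - 65 K v\right) v = v \left(-20 + 5 v - 65 K v\right)$)
$\left(-2808 - 3503\right) \left(Z{\left(-169,217 \right)} + 49973\right) = \left(-2808 - 3503\right) \left(5 \left(-169\right) \left(-4 - 169 - 2821 \left(-169\right)\right) + 49973\right) = - 6311 \left(5 \left(-169\right) \left(-4 - 169 + 476749\right) + 49973\right) = - 6311 \left(5 \left(-169\right) 476576 + 49973\right) = - 6311 \left(-402706720 + 49973\right) = \left(-6311\right) \left(-402656747\right) = 2541166730317$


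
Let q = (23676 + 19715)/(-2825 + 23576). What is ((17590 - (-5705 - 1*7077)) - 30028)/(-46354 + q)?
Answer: -7138344/961848463 ≈ -0.0074215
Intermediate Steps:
q = 43391/20751 ≈ 2.0910
((17590 - (-5705 - 1*7077)) - 30028)/(-46354 + q) = ((17590 - (-5705 - 1*7077)) - 30028)/(-46354 + 43391/20751) = ((17590 - (-5705 - 7077)) - 30028)/(-961848463/20751) = ((17590 - 1*(-12782)) - 30028)*(-20751/961848463) = ((17590 + 12782) - 30028)*(-20751/961848463) = (30372 - 30028)*(-20751/961848463) = 344*(-20751/961848463) = -7138344/961848463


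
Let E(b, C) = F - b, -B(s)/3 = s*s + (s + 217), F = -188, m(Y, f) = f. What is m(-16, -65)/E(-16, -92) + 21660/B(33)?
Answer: -1154805/230308 ≈ -5.0142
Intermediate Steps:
B(s) = -651 - 3*s - 3*s² (B(s) = -3*(s*s + (s + 217)) = -3*(s² + (217 + s)) = -3*(217 + s + s²) = -651 - 3*s - 3*s²)
E(b, C) = -188 - b
m(-16, -65)/E(-16, -92) + 21660/B(33) = -65/(-188 - 1*(-16)) + 21660/(-651 - 3*33 - 3*33²) = -65/(-188 + 16) + 21660/(-651 - 99 - 3*1089) = -65/(-172) + 21660/(-651 - 99 - 3267) = -65*(-1/172) + 21660/(-4017) = 65/172 + 21660*(-1/4017) = 65/172 - 7220/1339 = -1154805/230308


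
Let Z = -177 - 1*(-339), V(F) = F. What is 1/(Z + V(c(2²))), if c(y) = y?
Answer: 1/166 ≈ 0.0060241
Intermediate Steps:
Z = 162 (Z = -177 + 339 = 162)
1/(Z + V(c(2²))) = 1/(162 + 2²) = 1/(162 + 4) = 1/166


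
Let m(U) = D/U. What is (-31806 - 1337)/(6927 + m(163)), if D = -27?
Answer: -5402309/1129074 ≈ -4.7847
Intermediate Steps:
m(U) = -27/U
(-31806 - 1337)/(6927 + m(163)) = (-31806 - 1337)/(6927 - 27/163) = -33143/(6927 - 27*1/163) = -33143/(6927 - 27/163) = -33143/1129074/163 = -33143*163/1129074 = -5402309/1129074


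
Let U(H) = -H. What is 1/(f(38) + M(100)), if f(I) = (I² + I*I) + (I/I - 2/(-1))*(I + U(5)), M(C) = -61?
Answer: 1/2926 ≈ 0.00034176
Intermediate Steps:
f(I) = -15 + 2*I² + 3*I (f(I) = (I² + I*I) + (I/I - 2/(-1))*(I - 1*5) = (I² + I²) + (1 - 2*(-1))*(I - 5) = 2*I² + (1 + 2)*(-5 + I) = 2*I² + 3*(-5 + I) = 2*I² + (-15 + 3*I) = -15 + 2*I² + 3*I)
1/(f(38) + M(100)) = 1/((-15 + 2*38² + 3*38) - 61) = 1/((-15 + 2*1444 + 114) - 61) = 1/((-15 + 2888 + 114) - 61) = 1/(2987 - 61) = 1/2926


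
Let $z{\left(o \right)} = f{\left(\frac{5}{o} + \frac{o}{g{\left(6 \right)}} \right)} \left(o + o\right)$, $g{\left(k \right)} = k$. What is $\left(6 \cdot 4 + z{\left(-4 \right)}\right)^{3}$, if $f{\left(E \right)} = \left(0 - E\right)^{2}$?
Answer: $- \frac{912673}{5832} \approx -156.49$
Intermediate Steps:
$f{\left(E \right)} = E^{2}$ ($f{\left(E \right)} = \left(- E\right)^{2} = E^{2}$)
$z{\left(o \right)} = 2 o \left(\frac{5}{o} + \frac{o}{6}\right)^{2}$ ($z{\left(o \right)} = \left(\frac{5}{o} + \frac{o}{6}\right)^{2} \left(o + o\right) = \left(\frac{5}{o} + o \frac{1}{6}\right)^{2} \cdot 2 o = \left(\frac{5}{o} + \frac{o}{6}\right)^{2} \cdot 2 o = 2 o \left(\frac{5}{o} + \frac{o}{6}\right)^{2}$)
$\left(6 \cdot 4 + z{\left(-4 \right)}\right)^{3} = \left(6 \cdot 4 + \frac{\left(30 + \left(-4\right)^{2}\right)^{2}}{18 \left(-4\right)}\right)^{3} = \left(24 + \frac{1}{18} \left(- \frac{1}{4}\right) \left(30 + 16\right)^{2}\right)^{3} = \left(24 + \frac{1}{18} \left(- \frac{1}{4}\right) 46^{2}\right)^{3} = \left(24 + \frac{1}{18} \left(- \frac{1}{4}\right) 2116\right)^{3} = \left(24 - \frac{529}{18}\right)^{3} = \left(- \frac{97}{18}\right)^{3} = - \frac{912673}{5832}$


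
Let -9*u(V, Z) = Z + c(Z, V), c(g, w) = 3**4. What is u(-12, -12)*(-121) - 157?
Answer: 2312/3 ≈ 770.67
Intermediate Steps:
c(g, w) = 81
u(V, Z) = -9 - Z/9 (u(V, Z) = -(Z + 81)/9 = -(81 + Z)/9 = -9 - Z/9)
u(-12, -12)*(-121) - 157 = (-9 - 1/9*(-12))*(-121) - 157 = (-9 + 4/3)*(-121) - 157 = -23/3*(-121) - 157 = 2783/3 - 157 = 2312/3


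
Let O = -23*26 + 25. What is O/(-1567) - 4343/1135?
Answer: -6155126/1778545 ≈ -3.4608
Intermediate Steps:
O = -573 (O = -598 + 25 = -573)
O/(-1567) - 4343/1135 = -573/(-1567) - 4343/1135 = -573*(-1/1567) - 4343*1/1135 = 573/1567 - 4343/1135 = -6155126/1778545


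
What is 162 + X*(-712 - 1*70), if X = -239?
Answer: 187060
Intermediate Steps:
162 + X*(-712 - 1*70) = 162 - 239*(-712 - 1*70) = 162 - 239*(-712 - 70) = 162 - 239*(-782) = 162 + 186898 = 187060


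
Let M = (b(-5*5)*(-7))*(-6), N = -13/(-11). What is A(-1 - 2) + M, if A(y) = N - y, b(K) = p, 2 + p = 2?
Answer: 46/11 ≈ 4.1818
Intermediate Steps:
p = 0 (p = -2 + 2 = 0)
b(K) = 0
N = 13/11 (N = -13*(-1/11) = 13/11 ≈ 1.1818)
A(y) = 13/11 - y
M = 0 (M = (0*(-7))*(-6) = 0*(-6) = 0)
A(-1 - 2) + M = (13/11 - (-1 - 2)) + 0 = (13/11 - 1*(-3)) + 0 = (13/11 + 3) + 0 = 46/11 + 0 = 46/11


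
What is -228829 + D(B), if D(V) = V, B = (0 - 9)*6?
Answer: -228883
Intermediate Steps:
B = -54 (B = -9*6 = -54)
-228829 + D(B) = -228829 - 54 = -228883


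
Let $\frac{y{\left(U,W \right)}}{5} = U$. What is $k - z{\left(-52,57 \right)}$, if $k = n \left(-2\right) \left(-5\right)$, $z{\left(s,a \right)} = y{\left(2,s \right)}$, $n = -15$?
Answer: $-160$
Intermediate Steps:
$y{\left(U,W \right)} = 5 U$
$z{\left(s,a \right)} = 10$ ($z{\left(s,a \right)} = 5 \cdot 2 = 10$)
$k = -150$ ($k = \left(-15\right) \left(-2\right) \left(-5\right) = 30 \left(-5\right) = -150$)
$k - z{\left(-52,57 \right)} = -150 - 10 = -160$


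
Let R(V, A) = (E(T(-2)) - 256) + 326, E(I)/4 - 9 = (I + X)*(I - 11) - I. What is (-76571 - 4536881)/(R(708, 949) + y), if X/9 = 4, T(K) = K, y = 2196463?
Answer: -4613452/2194809 ≈ -2.1020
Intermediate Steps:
X = 36 (X = 9*4 = 36)
E(I) = 36 - 4*I + 4*(-11 + I)*(36 + I) (E(I) = 36 + 4*((I + 36)*(I - 11) - I) = 36 + 4*((36 + I)*(-11 + I) - I) = 36 + 4*((-11 + I)*(36 + I) - I) = 36 + 4*(-I + (-11 + I)*(36 + I)) = 36 + (-4*I + 4*(-11 + I)*(36 + I)) = 36 - 4*I + 4*(-11 + I)*(36 + I))
R(V, A) = -1654 (R(V, A) = ((-1548 + 4*(-2)**2 + 96*(-2)) - 256) + 326 = ((-1548 + 4*4 - 192) - 256) + 326 = ((-1548 + 16 - 192) - 256) + 326 = (-1724 - 256) + 326 = -1980 + 326 = -1654)
(-76571 - 4536881)/(R(708, 949) + y) = (-76571 - 4536881)/(-1654 + 2196463) = -4613452/2194809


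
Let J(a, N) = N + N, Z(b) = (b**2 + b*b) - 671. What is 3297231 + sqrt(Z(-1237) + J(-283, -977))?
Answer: 3297231 + sqrt(3057713) ≈ 3.2990e+6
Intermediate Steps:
Z(b) = -671 + 2*b**2 (Z(b) = (b**2 + b**2) - 671 = 2*b**2 - 671 = -671 + 2*b**2)
J(a, N) = 2*N
3297231 + sqrt(Z(-1237) + J(-283, -977)) = 3297231 + sqrt((-671 + 2*(-1237)**2) + 2*(-977)) = 3297231 + sqrt((-671 + 2*1530169) - 1954) = 3297231 + sqrt((-671 + 3060338) - 1954) = 3297231 + sqrt(3059667 - 1954) = 3297231 + sqrt(3057713)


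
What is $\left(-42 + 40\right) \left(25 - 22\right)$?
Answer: $-6$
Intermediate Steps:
$\left(-42 + 40\right) \left(25 - 22\right) = \left(-2\right) 3 = -6$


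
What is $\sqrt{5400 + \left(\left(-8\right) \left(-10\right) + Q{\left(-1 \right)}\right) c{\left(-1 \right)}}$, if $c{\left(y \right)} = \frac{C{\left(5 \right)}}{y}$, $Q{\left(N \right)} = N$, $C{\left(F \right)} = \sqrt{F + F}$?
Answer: $\sqrt{5400 - 79 \sqrt{10}} \approx 71.765$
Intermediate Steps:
$C{\left(F \right)} = \sqrt{2} \sqrt{F}$ ($C{\left(F \right)} = \sqrt{2 F} = \sqrt{2} \sqrt{F}$)
$c{\left(y \right)} = \frac{\sqrt{10}}{y}$ ($c{\left(y \right)} = \frac{\sqrt{2} \sqrt{5}}{y} = \frac{\sqrt{10}}{y}$)
$\sqrt{5400 + \left(\left(-8\right) \left(-10\right) + Q{\left(-1 \right)}\right) c{\left(-1 \right)}} = \sqrt{5400 + \left(\left(-8\right) \left(-10\right) - 1\right) \frac{\sqrt{10}}{-1}} = \sqrt{5400 + \left(80 - 1\right) \sqrt{10} \left(-1\right)} = \sqrt{5400 + 79 \left(- \sqrt{10}\right)} = \sqrt{5400 - 79 \sqrt{10}}$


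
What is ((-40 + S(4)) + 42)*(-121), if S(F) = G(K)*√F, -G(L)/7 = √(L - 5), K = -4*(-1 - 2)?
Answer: -242 + 1694*√7 ≈ 4239.9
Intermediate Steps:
K = 12 (K = -4*(-3) = 12)
G(L) = -7*√(-5 + L) (G(L) = -7*√(L - 5) = -7*√(-5 + L))
S(F) = -7*√7*√F (S(F) = (-7*√(-5 + 12))*√F = (-7*√7)*√F = -7*√7*√F)
((-40 + S(4)) + 42)*(-121) = ((-40 - 7*√7*√4) + 42)*(-121) = ((-40 - 7*√7*2) + 42)*(-121) = ((-40 - 14*√7) + 42)*(-121) = (2 - 14*√7)*(-121) = -242 + 1694*√7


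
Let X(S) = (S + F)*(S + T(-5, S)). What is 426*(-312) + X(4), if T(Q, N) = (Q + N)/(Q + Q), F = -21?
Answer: -1329817/10 ≈ -1.3298e+5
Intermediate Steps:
T(Q, N) = (N + Q)/(2*Q) (T(Q, N) = (N + Q)/((2*Q)) = (N + Q)*(1/(2*Q)) = (N + Q)/(2*Q))
X(S) = (½ + 9*S/10)*(-21 + S) (X(S) = (S - 21)*(S + (½)*(S - 5)/(-5)) = (-21 + S)*(S + (½)*(-⅕)*(-5 + S)) = (-21 + S)*(S + (½ - S/10)) = (-21 + S)*(½ + 9*S/10) = (½ + 9*S/10)*(-21 + S))
426*(-312) + X(4) = 426*(-312) + (-21/2 - 92/5*4 + (9/10)*4²) = -132912 + (-21/2 - 368/5 + (9/10)*16) = -132912 + (-21/2 - 368/5 + 72/5) = -132912 - 697/10 = -1329817/10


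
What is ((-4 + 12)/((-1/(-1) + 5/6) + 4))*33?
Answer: 1584/35 ≈ 45.257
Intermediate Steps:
((-4 + 12)/((-1/(-1) + 5/6) + 4))*33 = (8/((-1*(-1) + 5*(⅙)) + 4))*33 = (8/((1 + ⅚) + 4))*33 = (8/(11/6 + 4))*33 = (8/(35/6))*33 = (8*(6/35))*33 = (48/35)*33 = 1584/35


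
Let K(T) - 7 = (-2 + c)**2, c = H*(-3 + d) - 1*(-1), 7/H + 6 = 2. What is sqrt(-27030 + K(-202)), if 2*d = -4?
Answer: I*sqrt(431407)/4 ≈ 164.2*I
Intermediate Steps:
H = -7/4 (H = 7/(-6 + 2) = 7/(-4) = 7*(-1/4) = -7/4 ≈ -1.7500)
d = -2 (d = (1/2)*(-4) = -2)
c = 39/4 (c = -7*(-3 - 2)/4 - 1*(-1) = -7/4*(-5) + 1 = 35/4 + 1 = 39/4 ≈ 9.7500)
K(T) = 1073/16 (K(T) = 7 + (-2 + 39/4)**2 = 7 + (31/4)**2 = 7 + 961/16 = 1073/16)
sqrt(-27030 + K(-202)) = sqrt(-27030 + 1073/16) = sqrt(-431407/16) = I*sqrt(431407)/4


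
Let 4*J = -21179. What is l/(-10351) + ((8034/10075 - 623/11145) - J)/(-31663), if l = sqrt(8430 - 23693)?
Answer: -36591316853/218788163700 - I*sqrt(15263)/10351 ≈ -0.16725 - 0.011935*I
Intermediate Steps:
J = -21179/4 (J = (1/4)*(-21179) = -21179/4 ≈ -5294.8)
l = I*sqrt(15263) (l = sqrt(-15263) = I*sqrt(15263) ≈ 123.54*I)
l/(-10351) + ((8034/10075 - 623/11145) - J)/(-31663) = (I*sqrt(15263))/(-10351) + ((8034/10075 - 623/11145) - 1*(-21179/4))/(-31663) = (I*sqrt(15263))*(-1/10351) + ((8034*(1/10075) - 623*1/11145) + 21179/4)*(-1/31663) = -I*sqrt(15263)/10351 + ((618/775 - 623/11145) + 21179/4)*(-1/31663) = -I*sqrt(15263)/10351 + (1280957/1727475 + 21179/4)*(-1/31663) = -I*sqrt(15263)/10351 + (36591316853/6909900)*(-1/31663) = -I*sqrt(15263)/10351 - 36591316853/218788163700 = -36591316853/218788163700 - I*sqrt(15263)/10351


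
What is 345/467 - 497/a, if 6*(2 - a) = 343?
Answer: 1506789/154577 ≈ 9.7478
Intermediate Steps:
a = -331/6 (a = 2 - ⅙*343 = 2 - 343/6 = -331/6 ≈ -55.167)
345/467 - 497/a = 345/467 - 497/(-331/6) = 345*(1/467) - 497*(-6/331) = 345/467 + 2982/331 = 1506789/154577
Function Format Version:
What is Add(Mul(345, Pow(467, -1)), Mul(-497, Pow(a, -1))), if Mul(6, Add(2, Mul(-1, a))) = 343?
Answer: Rational(1506789, 154577) ≈ 9.7478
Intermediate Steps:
a = Rational(-331, 6) (a = Add(2, Mul(Rational(-1, 6), 343)) = Add(2, Rational(-343, 6)) = Rational(-331, 6) ≈ -55.167)
Add(Mul(345, Pow(467, -1)), Mul(-497, Pow(a, -1))) = Add(Mul(345, Pow(467, -1)), Mul(-497, Pow(Rational(-331, 6), -1))) = Add(Mul(345, Rational(1, 467)), Mul(-497, Rational(-6, 331))) = Add(Rational(345, 467), Rational(2982, 331)) = Rational(1506789, 154577)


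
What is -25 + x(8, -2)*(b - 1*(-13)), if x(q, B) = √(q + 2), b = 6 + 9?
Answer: -25 + 28*√10 ≈ 63.544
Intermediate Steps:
b = 15
x(q, B) = √(2 + q)
-25 + x(8, -2)*(b - 1*(-13)) = -25 + √(2 + 8)*(15 - 1*(-13)) = -25 + √10*(15 + 13) = -25 + √10*28 = -25 + 28*√10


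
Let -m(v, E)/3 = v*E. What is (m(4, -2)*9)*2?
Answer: 432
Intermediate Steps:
m(v, E) = -3*E*v (m(v, E) = -3*v*E = -3*E*v)
(m(4, -2)*9)*2 = (-3*(-2)*4*9)*2 = (24*9)*2 = 216*2 = 432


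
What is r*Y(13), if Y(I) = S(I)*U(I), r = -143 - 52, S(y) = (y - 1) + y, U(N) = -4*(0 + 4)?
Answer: 78000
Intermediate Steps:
U(N) = -16 (U(N) = -4*4 = -16)
S(y) = -1 + 2*y (S(y) = (-1 + y) + y = -1 + 2*y)
r = -195
Y(I) = 16 - 32*I (Y(I) = (-1 + 2*I)*(-16) = 16 - 32*I)
r*Y(13) = -195*(16 - 32*13) = -195*(16 - 416) = -195*(-400) = 78000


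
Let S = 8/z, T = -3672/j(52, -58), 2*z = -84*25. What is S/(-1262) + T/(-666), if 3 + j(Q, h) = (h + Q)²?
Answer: 22527514/134828925 ≈ 0.16708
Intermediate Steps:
j(Q, h) = -3 + (Q + h)² (j(Q, h) = -3 + (h + Q)² = -3 + (Q + h)²)
z = -1050 (z = (-84*25)/2 = (½)*(-2100) = -1050)
T = -1224/11 (T = -3672/(-3 + (52 - 58)²) = -3672/(-3 + (-6)²) = -3672/(-3 + 36) = -3672/33 = -3672*1/33 = -1224/11 ≈ -111.27)
S = -4/525 (S = 8/(-1050) = 8*(-1/1050) = -4/525 ≈ -0.0076190)
S/(-1262) + T/(-666) = -4/525/(-1262) - 1224/11/(-666) = -4/525*(-1/1262) - 1224/11*(-1/666) = 2/331275 + 68/407 = 22527514/134828925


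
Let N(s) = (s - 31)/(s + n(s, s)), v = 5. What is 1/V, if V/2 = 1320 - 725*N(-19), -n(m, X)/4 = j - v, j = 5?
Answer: -19/22340 ≈ -0.00085049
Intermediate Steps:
n(m, X) = 0 (n(m, X) = -4*(5 - 1*5) = -4*(5 - 5) = -4*0 = 0)
N(s) = (-31 + s)/s (N(s) = (s - 31)/(s + 0) = (-31 + s)/s)
V = -22340/19 (V = 2*(1320 - 725*(-31 - 19)/(-19)) = 2*(1320 - (-725)*(-50)/19) = 2*(1320 - 725*50/19) = 2*(1320 - 36250/19) = 2*(-11170/19) = -22340/19 ≈ -1175.8)
1/V = 1/(-22340/19) = -19/22340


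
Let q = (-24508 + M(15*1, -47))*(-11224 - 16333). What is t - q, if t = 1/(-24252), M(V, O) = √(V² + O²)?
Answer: -16378999416913/24252 + 27557*√2434 ≈ -6.7401e+8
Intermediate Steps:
M(V, O) = √(O² + V²)
q = 675366956 - 27557*√2434 (q = (-24508 + √((-47)² + (15*1)²))*(-11224 - 16333) = (-24508 + √(2209 + 15²))*(-27557) = (-24508 + √(2209 + 225))*(-27557) = (-24508 + √2434)*(-27557) = 675366956 - 27557*√2434 ≈ 6.7401e+8)
t = -1/24252 ≈ -4.1234e-5
t - q = -1/24252 - (675366956 - 27557*√2434) = -1/24252 + (-675366956 + 27557*√2434) = -16378999416913/24252 + 27557*√2434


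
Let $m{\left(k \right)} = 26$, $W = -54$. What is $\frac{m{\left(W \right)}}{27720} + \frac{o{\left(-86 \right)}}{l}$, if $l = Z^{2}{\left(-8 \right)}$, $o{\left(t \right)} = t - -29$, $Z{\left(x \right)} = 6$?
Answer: $- \frac{5483}{3465} \approx -1.5824$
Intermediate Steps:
$o{\left(t \right)} = 29 + t$ ($o{\left(t \right)} = t + 29 = 29 + t$)
$l = 36$ ($l = 6^{2} = 36$)
$\frac{m{\left(W \right)}}{27720} + \frac{o{\left(-86 \right)}}{l} = \frac{26}{27720} + \frac{29 - 86}{36} = 26 \cdot \frac{1}{27720} - \frac{19}{12} = \frac{13}{13860} - \frac{19}{12} = - \frac{5483}{3465}$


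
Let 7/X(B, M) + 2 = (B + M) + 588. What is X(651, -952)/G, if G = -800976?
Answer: -7/228278160 ≈ -3.0664e-8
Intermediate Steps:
X(B, M) = 7/(586 + B + M) (X(B, M) = 7/(-2 + ((B + M) + 588)) = 7/(-2 + (588 + B + M)) = 7/(586 + B + M))
X(651, -952)/G = (7/(586 + 651 - 952))/(-800976) = (7/285)*(-1/800976) = -7/228278160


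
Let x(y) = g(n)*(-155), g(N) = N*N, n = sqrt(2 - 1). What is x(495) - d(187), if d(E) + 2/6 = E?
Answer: -1025/3 ≈ -341.67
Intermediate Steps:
d(E) = -1/3 + E
n = 1 (n = sqrt(1) = 1)
g(N) = N**2
x(y) = -155 (x(y) = 1**2*(-155) = 1*(-155) = -155)
x(495) - d(187) = -155 - (-1/3 + 187) = -155 - 1*560/3 = -155 - 560/3 = -1025/3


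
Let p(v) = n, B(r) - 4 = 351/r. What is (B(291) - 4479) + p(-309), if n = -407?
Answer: -473437/97 ≈ -4880.8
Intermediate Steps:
B(r) = 4 + 351/r
p(v) = -407
(B(291) - 4479) + p(-309) = ((4 + 351/291) - 4479) - 407 = ((4 + 351*(1/291)) - 4479) - 407 = ((4 + 117/97) - 4479) - 407 = (505/97 - 4479) - 407 = -433958/97 - 407 = -473437/97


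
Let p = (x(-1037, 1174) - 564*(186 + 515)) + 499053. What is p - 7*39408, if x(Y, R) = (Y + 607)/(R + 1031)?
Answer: -75925733/441 ≈ -1.7217e+5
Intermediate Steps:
x(Y, R) = (607 + Y)/(1031 + R)
p = 45726763/441 (p = ((607 - 1037)/(1031 + 1174) - 564*(186 + 515)) + 499053 = (-430/2205 - 564*701) + 499053 = ((1/2205)*(-430) - 395364) + 499053 = (-86/441 - 395364) + 499053 = -174355610/441 + 499053 = 45726763/441 ≈ 1.0369e+5)
p - 7*39408 = 45726763/441 - 7*39408 = 45726763/441 - 1*275856 = 45726763/441 - 275856 = -75925733/441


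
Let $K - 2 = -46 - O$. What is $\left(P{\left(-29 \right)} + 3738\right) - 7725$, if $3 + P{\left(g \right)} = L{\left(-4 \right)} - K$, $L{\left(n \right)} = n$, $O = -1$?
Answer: $-3951$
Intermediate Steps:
$K = -43$ ($K = 2 - 45 = -43$)
$P{\left(g \right)} = 36$ ($P{\left(g \right)} = -3 - -39 = -3 + \left(-4 + 43\right) = -3 + 39 = 36$)
$\left(P{\left(-29 \right)} + 3738\right) - 7725 = \left(36 + 3738\right) - 7725 = 3774 - 7725 = -3951$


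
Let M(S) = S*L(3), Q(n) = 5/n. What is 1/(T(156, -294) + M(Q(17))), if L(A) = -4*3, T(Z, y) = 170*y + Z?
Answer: -17/847068 ≈ -2.0069e-5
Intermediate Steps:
T(Z, y) = Z + 170*y
L(A) = -12
M(S) = -12*S (M(S) = S*(-12) = -12*S)
1/(T(156, -294) + M(Q(17))) = 1/((156 + 170*(-294)) - 60/17) = 1/((156 - 49980) - 60/17) = 1/(-49824 - 12*5/17) = 1/(-49824 - 60/17) = 1/(-847068/17) = -17/847068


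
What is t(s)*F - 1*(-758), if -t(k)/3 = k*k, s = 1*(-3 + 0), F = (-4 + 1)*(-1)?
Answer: 677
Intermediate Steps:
F = 3 (F = -3*(-1) = 3)
s = -3 (s = 1*(-3) = -3)
t(k) = -3*k**2 (t(k) = -3*k*k = -3*k**2)
t(s)*F - 1*(-758) = -3*(-3)**2*3 - 1*(-758) = -3*9*3 + 758 = -27*3 + 758 = -81 + 758 = 677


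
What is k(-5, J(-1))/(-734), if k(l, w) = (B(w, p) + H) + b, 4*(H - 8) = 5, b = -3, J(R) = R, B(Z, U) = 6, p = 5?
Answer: -49/2936 ≈ -0.016689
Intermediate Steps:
H = 37/4 (H = 8 + (1/4)*5 = 8 + 5/4 = 37/4 ≈ 9.2500)
k(l, w) = 49/4 (k(l, w) = (6 + 37/4) - 3 = 61/4 - 3 = 49/4)
k(-5, J(-1))/(-734) = (49/4)/(-734) = (49/4)*(-1/734) = -49/2936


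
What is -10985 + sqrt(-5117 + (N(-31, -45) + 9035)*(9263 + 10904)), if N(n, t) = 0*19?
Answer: -10985 + 4*sqrt(11387733) ≈ 2513.3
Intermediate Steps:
N(n, t) = 0
-10985 + sqrt(-5117 + (N(-31, -45) + 9035)*(9263 + 10904)) = -10985 + sqrt(-5117 + (0 + 9035)*(9263 + 10904)) = -10985 + sqrt(-5117 + 9035*20167) = -10985 + sqrt(-5117 + 182208845) = -10985 + sqrt(182203728) = -10985 + 4*sqrt(11387733)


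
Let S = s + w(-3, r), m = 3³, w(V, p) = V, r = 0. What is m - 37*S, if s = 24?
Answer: -750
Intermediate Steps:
m = 27
S = 21 (S = 24 - 3 = 21)
m - 37*S = 27 - 37*21 = 27 - 777 = -750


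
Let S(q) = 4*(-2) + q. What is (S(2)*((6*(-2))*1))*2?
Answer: 144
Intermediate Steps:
S(q) = -8 + q
(S(2)*((6*(-2))*1))*2 = ((-8 + 2)*((6*(-2))*1))*2 = -(-72)*2 = -6*(-12)*2 = 72*2 = 144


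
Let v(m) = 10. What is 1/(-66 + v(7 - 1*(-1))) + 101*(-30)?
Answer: -169681/56 ≈ -3030.0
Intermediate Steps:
1/(-66 + v(7 - 1*(-1))) + 101*(-30) = 1/(-66 + 10) + 101*(-30) = 1/(-56) - 3030 = -1/56 - 3030 = -169681/56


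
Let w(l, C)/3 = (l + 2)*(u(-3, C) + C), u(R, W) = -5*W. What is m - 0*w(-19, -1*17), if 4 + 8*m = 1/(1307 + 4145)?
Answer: -21807/43616 ≈ -0.49998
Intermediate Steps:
m = -21807/43616 (m = -½ + 1/(8*(1307 + 4145)) = -½ + (⅛)/5452 = -½ + (⅛)*(1/5452) = -½ + 1/43616 = -21807/43616 ≈ -0.49998)
w(l, C) = -12*C*(2 + l) (w(l, C) = 3*((l + 2)*(-5*C + C)) = 3*((2 + l)*(-4*C)) = 3*(-4*C*(2 + l)) = -12*C*(2 + l))
m - 0*w(-19, -1*17) = -21807/43616 - 0*12*(-1*17)*(-2 - 1*(-19)) = -21807/43616 - 0*12*(-17)*(-2 + 19) = -21807/43616 - 0*12*(-17)*17 = -21807/43616 - 0*(-3468) = -21807/43616 - 1*0 = -21807/43616 + 0 = -21807/43616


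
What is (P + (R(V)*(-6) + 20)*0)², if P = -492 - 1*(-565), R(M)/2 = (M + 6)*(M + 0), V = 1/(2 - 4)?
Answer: 5329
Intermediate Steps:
V = -½ (V = 1/(-2) = -½ ≈ -0.50000)
R(M) = 2*M*(6 + M) (R(M) = 2*((M + 6)*(M + 0)) = 2*((6 + M)*M) = 2*(M*(6 + M)) = 2*M*(6 + M))
P = 73 (P = -492 + 565 = 73)
(P + (R(V)*(-6) + 20)*0)² = (73 + ((2*(-½)*(6 - ½))*(-6) + 20)*0)² = (73 + ((2*(-½)*(11/2))*(-6) + 20)*0)² = (73 + (-11/2*(-6) + 20)*0)² = (73 + (33 + 20)*0)² = (73 + 53*0)² = (73 + 0)² = 73² = 5329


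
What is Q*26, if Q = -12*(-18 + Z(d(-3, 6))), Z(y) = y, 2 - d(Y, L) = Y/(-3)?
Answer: 5304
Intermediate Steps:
d(Y, L) = 2 + Y/3 (d(Y, L) = 2 - Y/(-3) = 2 - Y*(-1)/3 = 2 - (-1)*Y/3 = 2 + Y/3)
Q = 204 (Q = -12*(-18 + (2 + (⅓)*(-3))) = -12*(-18 + (2 - 1)) = -12*(-18 + 1) = -12*(-17) = 204)
Q*26 = 204*26 = 5304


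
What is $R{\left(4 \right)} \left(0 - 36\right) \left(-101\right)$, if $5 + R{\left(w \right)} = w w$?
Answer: $39996$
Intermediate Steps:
$R{\left(w \right)} = -5 + w^{2}$ ($R{\left(w \right)} = -5 + w w = -5 + w^{2}$)
$R{\left(4 \right)} \left(0 - 36\right) \left(-101\right) = \left(-5 + 4^{2}\right) \left(0 - 36\right) \left(-101\right) = \left(-5 + 16\right) \left(0 - 36\right) \left(-101\right) = 11 \left(-36\right) \left(-101\right) = \left(-396\right) \left(-101\right) = 39996$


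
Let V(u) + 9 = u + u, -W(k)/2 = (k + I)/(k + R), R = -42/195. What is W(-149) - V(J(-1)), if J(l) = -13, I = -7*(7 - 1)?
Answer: 314635/9699 ≈ 32.440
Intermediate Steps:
R = -14/65 (R = -42*1/195 = -14/65 ≈ -0.21538)
I = -42 (I = -7*6 = -42)
W(k) = -2*(-42 + k)/(-14/65 + k) (W(k) = -2*(k - 42)/(k - 14/65) = -2*(-42 + k)/(-14/65 + k))
V(u) = -9 + 2*u (V(u) = -9 + (u + u) = -9 + 2*u)
W(-149) - V(J(-1)) = 130*(42 - 1*(-149))/(-14 + 65*(-149)) - (-9 + 2*(-13)) = 130*(42 + 149)/(-14 - 9685) - (-9 - 26) = 130*191/(-9699) - 1*(-35) = 130*(-1/9699)*191 + 35 = -24830/9699 + 35 = 314635/9699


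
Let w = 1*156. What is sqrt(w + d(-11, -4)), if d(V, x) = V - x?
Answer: sqrt(149) ≈ 12.207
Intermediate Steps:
w = 156
sqrt(w + d(-11, -4)) = sqrt(156 + (-11 - 1*(-4))) = sqrt(156 + (-11 + 4)) = sqrt(156 - 7) = sqrt(149)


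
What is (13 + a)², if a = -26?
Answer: 169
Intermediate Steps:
(13 + a)² = (13 - 26)² = (-13)² = 169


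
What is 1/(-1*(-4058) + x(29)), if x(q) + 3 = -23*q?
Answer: 1/3388 ≈ 0.00029516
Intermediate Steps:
x(q) = -3 - 23*q
1/(-1*(-4058) + x(29)) = 1/(-1*(-4058) + (-3 - 23*29)) = 1/(4058 + (-3 - 667)) = 1/(4058 - 670) = 1/3388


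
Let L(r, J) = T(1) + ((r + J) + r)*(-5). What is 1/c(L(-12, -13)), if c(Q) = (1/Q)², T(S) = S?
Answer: 34596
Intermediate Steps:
L(r, J) = 1 - 10*r - 5*J (L(r, J) = 1 + ((r + J) + r)*(-5) = 1 + ((J + r) + r)*(-5) = 1 + (J + 2*r)*(-5) = 1 + (-10*r - 5*J) = 1 - 10*r - 5*J)
c(Q) = Q⁻²
1/c(L(-12, -13)) = 1/((1 - 10*(-12) - 5*(-13))⁻²) = 1/((1 + 120 + 65)⁻²) = 1/(186⁻²) = 1/(1/34596) = 34596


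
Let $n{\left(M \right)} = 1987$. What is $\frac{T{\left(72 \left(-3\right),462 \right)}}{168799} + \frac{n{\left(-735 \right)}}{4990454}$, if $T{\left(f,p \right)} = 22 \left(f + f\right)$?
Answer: $- \frac{47093871203}{842383644746} \approx -0.055905$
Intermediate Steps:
$T{\left(f,p \right)} = 44 f$ ($T{\left(f,p \right)} = 22 \cdot 2 f = 44 f$)
$\frac{T{\left(72 \left(-3\right),462 \right)}}{168799} + \frac{n{\left(-735 \right)}}{4990454} = \frac{44 \cdot 72 \left(-3\right)}{168799} + \frac{1987}{4990454} = 44 \left(-216\right) \frac{1}{168799} + 1987 \cdot \frac{1}{4990454} = \left(-9504\right) \frac{1}{168799} + \frac{1987}{4990454} = - \frac{9504}{168799} + \frac{1987}{4990454} = - \frac{47093871203}{842383644746}$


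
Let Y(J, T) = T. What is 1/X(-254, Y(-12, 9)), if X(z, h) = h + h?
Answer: 1/18 ≈ 0.055556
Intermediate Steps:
X(z, h) = 2*h
1/X(-254, Y(-12, 9)) = 1/(2*9) = 1/18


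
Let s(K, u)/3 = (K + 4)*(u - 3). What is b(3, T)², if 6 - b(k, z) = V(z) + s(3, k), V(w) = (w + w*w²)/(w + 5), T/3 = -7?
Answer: 21095649/64 ≈ 3.2962e+5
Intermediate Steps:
T = -21 (T = 3*(-7) = -21)
s(K, u) = 3*(-3 + u)*(4 + K) (s(K, u) = 3*((K + 4)*(u - 3)) = 3*((4 + K)*(-3 + u)) = 3*((-3 + u)*(4 + K)) = 3*(-3 + u)*(4 + K))
V(w) = (w + w³)/(5 + w)
b(k, z) = 69 - 21*k - (z + z³)/(5 + z) (b(k, z) = 6 - ((z + z³)/(5 + z) + (-36 - 9*3 + 12*k + 3*3*k)) = 6 - ((z + z³)/(5 + z) + (-36 - 27 + 12*k + 9*k)) = 6 - ((z + z³)/(5 + z) + (-63 + 21*k)) = 6 - (-63 + 21*k + (z + z³)/(5 + z)) = 6 + (63 - 21*k - (z + z³)/(5 + z)) = 69 - 21*k - (z + z³)/(5 + z))
b(3, T)² = ((-1*(-21) - 1*(-21)³ + 3*(5 - 21)*(23 - 7*3))/(5 - 21))² = ((21 - 1*(-9261) + 3*(-16)*(23 - 21))/(-16))² = (-(21 + 9261 + 3*(-16)*2)/16)² = (-(21 + 9261 - 96)/16)² = (-1/16*9186)² = (-4593/8)² = 21095649/64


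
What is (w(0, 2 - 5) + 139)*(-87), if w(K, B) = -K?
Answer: -12093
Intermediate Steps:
(w(0, 2 - 5) + 139)*(-87) = (-1*0 + 139)*(-87) = (0 + 139)*(-87) = 139*(-87) = -12093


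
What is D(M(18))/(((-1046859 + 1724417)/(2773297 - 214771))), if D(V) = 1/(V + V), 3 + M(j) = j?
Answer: 426421/3387790 ≈ 0.12587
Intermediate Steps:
M(j) = -3 + j
D(V) = 1/(2*V)
D(M(18))/(((-1046859 + 1724417)/(2773297 - 214771))) = (1/(2*(-3 + 18)))/(((-1046859 + 1724417)/(2773297 - 214771))) = ((1/2)/15)/((677558/2558526)) = ((1/2)*(1/15))/((677558*(1/2558526))) = 1/(30*(338779/1279263)) = (1/30)*(1279263/338779) = 426421/3387790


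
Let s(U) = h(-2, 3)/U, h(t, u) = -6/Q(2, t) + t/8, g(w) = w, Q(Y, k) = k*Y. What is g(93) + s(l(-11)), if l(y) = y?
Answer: 4087/44 ≈ 92.886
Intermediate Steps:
Q(Y, k) = Y*k
h(t, u) = -3/t + t/8 (h(t, u) = -6*1/(2*t) + t/8 = -3/t + t*(1/8) = -3/t + t/8)
s(U) = 5/(4*U) (s(U) = (-3/(-2) + (1/8)*(-2))/U = (-3*(-1/2) - 1/4)/U = (3/2 - 1/4)/U = 5/(4*U))
g(93) + s(l(-11)) = 93 + (5/4)/(-11) = 93 + (5/4)*(-1/11) = 93 - 5/44 = 4087/44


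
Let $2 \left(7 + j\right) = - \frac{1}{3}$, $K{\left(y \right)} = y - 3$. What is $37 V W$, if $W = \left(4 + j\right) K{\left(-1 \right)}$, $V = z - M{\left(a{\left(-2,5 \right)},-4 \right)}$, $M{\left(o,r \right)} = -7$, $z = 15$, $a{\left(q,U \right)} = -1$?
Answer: $\frac{30932}{3} \approx 10311.0$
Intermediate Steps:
$K{\left(y \right)} = -3 + y$
$j = - \frac{43}{6}$ ($j = -7 + \frac{\left(-1\right) \frac{1}{3}}{2} = -7 + \frac{1}{2} \left(- \frac{1}{3}\right) = -7 - \frac{1}{6} = - \frac{43}{6} \approx -7.1667$)
$V = 22$ ($V = 15 - -7 = 15 + 7 = 22$)
$W = \frac{38}{3}$ ($W = \left(4 - \frac{43}{6}\right) \left(-3 - 1\right) = \left(- \frac{19}{6}\right) \left(-4\right) = \frac{38}{3} \approx 12.667$)
$37 V W = 37 \cdot 22 \cdot \frac{38}{3} = 814 \cdot \frac{38}{3} = \frac{30932}{3}$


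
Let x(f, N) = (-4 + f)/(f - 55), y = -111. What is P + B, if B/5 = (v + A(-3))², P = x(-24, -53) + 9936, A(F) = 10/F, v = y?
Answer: 53536103/711 ≈ 75297.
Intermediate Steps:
v = -111
x(f, N) = (-4 + f)/(-55 + f)
P = 784972/79 (P = (-4 - 24)/(-55 - 24) + 9936 = -28/(-79) + 9936 = -1/79*(-28) + 9936 = 28/79 + 9936 = 784972/79 ≈ 9936.4)
B = 588245/9 (B = 5*(-111 + 10/(-3))² = 5*(-111 + 10*(-⅓))² = 5*(-111 - 10/3)² = 5*(-343/3)² = 5*(117649/9) = 588245/9 ≈ 65361.)
P + B = 784972/79 + 588245/9 = 53536103/711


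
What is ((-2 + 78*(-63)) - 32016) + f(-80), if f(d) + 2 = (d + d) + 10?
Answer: -37084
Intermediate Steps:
f(d) = 8 + 2*d (f(d) = -2 + ((d + d) + 10) = -2 + (2*d + 10) = -2 + (10 + 2*d) = 8 + 2*d)
((-2 + 78*(-63)) - 32016) + f(-80) = ((-2 + 78*(-63)) - 32016) + (8 + 2*(-80)) = ((-2 - 4914) - 32016) + (8 - 160) = (-4916 - 32016) - 152 = -36932 - 152 = -37084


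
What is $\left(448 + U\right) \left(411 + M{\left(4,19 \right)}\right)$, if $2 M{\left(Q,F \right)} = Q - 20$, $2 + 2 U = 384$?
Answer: $257517$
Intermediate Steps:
$U = 191$ ($U = -1 + \frac{1}{2} \cdot 384 = -1 + 192 = 191$)
$M{\left(Q,F \right)} = -10 + \frac{Q}{2}$ ($M{\left(Q,F \right)} = \frac{Q - 20}{2} = \frac{-20 + Q}{2} = -10 + \frac{Q}{2}$)
$\left(448 + U\right) \left(411 + M{\left(4,19 \right)}\right) = \left(448 + 191\right) \left(411 + \left(-10 + \frac{1}{2} \cdot 4\right)\right) = 639 \left(411 + \left(-10 + 2\right)\right) = 639 \left(411 - 8\right) = 639 \cdot 403 = 257517$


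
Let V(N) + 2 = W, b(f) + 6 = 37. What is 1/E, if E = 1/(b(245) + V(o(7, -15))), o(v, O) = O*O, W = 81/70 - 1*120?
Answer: -6289/70 ≈ -89.843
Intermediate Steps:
b(f) = 31 (b(f) = -6 + 37 = 31)
W = -8319/70 (W = 81*(1/70) - 120 = 81/70 - 120 = -8319/70 ≈ -118.84)
o(v, O) = O**2
V(N) = -8459/70 (V(N) = -2 - 8319/70 = -8459/70)
E = -70/6289 (E = 1/(31 - 8459/70) = 1/(-6289/70) = -70/6289 ≈ -0.011131)
1/E = 1/(-70/6289) = -6289/70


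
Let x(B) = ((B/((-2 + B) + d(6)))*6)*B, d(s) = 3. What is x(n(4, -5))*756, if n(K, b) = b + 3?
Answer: -18144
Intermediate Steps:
n(K, b) = 3 + b
x(B) = 6*B²/(1 + B) (x(B) = ((B/((-2 + B) + 3))*6)*B = ((B/(1 + B))*6)*B = (6*B/(1 + B))*B = 6*B²/(1 + B))
x(n(4, -5))*756 = (6*(3 - 5)²/(1 + (3 - 5)))*756 = (6*(-2)²/(1 - 2))*756 = (6*4/(-1))*756 = (6*4*(-1))*756 = -24*756 = -18144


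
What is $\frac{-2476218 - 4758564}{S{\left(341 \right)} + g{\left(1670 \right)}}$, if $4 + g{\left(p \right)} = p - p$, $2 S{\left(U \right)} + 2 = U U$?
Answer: $- \frac{4823188}{38757} \approx -124.45$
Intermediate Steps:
$S{\left(U \right)} = -1 + \frac{U^{2}}{2}$ ($S{\left(U \right)} = -1 + \frac{U U}{2} = -1 + \frac{U^{2}}{2}$)
$g{\left(p \right)} = -4$ ($g{\left(p \right)} = -4 + \left(p - p\right) = -4 + 0 = -4$)
$\frac{-2476218 - 4758564}{S{\left(341 \right)} + g{\left(1670 \right)}} = \frac{-2476218 - 4758564}{\left(-1 + \frac{341^{2}}{2}\right) - 4} = - \frac{7234782}{\left(-1 + \frac{1}{2} \cdot 116281\right) - 4} = - \frac{7234782}{\left(-1 + \frac{116281}{2}\right) - 4} = - \frac{7234782}{\frac{116279}{2} - 4} = - \frac{7234782}{\frac{116271}{2}} = \left(-7234782\right) \frac{2}{116271} = - \frac{4823188}{38757}$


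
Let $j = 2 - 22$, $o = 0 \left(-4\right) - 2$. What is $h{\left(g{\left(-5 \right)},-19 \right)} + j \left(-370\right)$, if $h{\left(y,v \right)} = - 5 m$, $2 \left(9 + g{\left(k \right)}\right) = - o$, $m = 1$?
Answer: $7395$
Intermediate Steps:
$o = -2$ ($o = 0 - 2 = -2$)
$g{\left(k \right)} = -8$ ($g{\left(k \right)} = -9 + \frac{\left(-1\right) \left(-2\right)}{2} = -9 + \frac{1}{2} \cdot 2 = -9 + 1 = -8$)
$h{\left(y,v \right)} = -5$ ($h{\left(y,v \right)} = \left(-5\right) 1 = -5$)
$j = -20$ ($j = 2 - 22 = -20$)
$h{\left(g{\left(-5 \right)},-19 \right)} + j \left(-370\right) = -5 - -7400 = -5 + 7400 = 7395$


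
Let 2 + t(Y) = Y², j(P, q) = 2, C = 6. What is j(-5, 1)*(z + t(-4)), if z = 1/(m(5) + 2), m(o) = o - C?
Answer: 30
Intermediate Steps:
m(o) = -6 + o (m(o) = o - 1*6 = o - 6 = -6 + o)
z = 1 (z = 1/((-6 + 5) + 2) = 1/(-1 + 2) = 1/1 = 1)
t(Y) = -2 + Y²
j(-5, 1)*(z + t(-4)) = 2*(1 + (-2 + (-4)²)) = 2*(1 + (-2 + 16)) = 2*(1 + 14) = 2*15 = 30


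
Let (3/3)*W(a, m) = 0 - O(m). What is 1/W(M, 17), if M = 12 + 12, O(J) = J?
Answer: -1/17 ≈ -0.058824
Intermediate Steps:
M = 24
W(a, m) = -m (W(a, m) = 0 - m = -m)
1/W(M, 17) = 1/(-1*17) = 1/(-17) = -1/17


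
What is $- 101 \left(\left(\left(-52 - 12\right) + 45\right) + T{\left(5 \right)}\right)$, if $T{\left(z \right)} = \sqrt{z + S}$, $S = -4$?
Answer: $1818$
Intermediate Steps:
$T{\left(z \right)} = \sqrt{-4 + z}$ ($T{\left(z \right)} = \sqrt{z - 4} = \sqrt{-4 + z}$)
$- 101 \left(\left(\left(-52 - 12\right) + 45\right) + T{\left(5 \right)}\right) = - 101 \left(\left(\left(-52 - 12\right) + 45\right) + \sqrt{-4 + 5}\right) = - 101 \left(\left(-64 + 45\right) + \sqrt{1}\right) = - 101 \left(-19 + 1\right) = \left(-101\right) \left(-18\right) = 1818$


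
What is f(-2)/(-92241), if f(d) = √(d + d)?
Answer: -2*I/92241 ≈ -2.1682e-5*I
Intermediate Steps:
f(d) = √2*√d (f(d) = √(2*d) = √2*√d)
f(-2)/(-92241) = (√2*√(-2))/(-92241) = (√2*(I*√2))*(-1/92241) = (2*I)*(-1/92241) = -2*I/92241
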